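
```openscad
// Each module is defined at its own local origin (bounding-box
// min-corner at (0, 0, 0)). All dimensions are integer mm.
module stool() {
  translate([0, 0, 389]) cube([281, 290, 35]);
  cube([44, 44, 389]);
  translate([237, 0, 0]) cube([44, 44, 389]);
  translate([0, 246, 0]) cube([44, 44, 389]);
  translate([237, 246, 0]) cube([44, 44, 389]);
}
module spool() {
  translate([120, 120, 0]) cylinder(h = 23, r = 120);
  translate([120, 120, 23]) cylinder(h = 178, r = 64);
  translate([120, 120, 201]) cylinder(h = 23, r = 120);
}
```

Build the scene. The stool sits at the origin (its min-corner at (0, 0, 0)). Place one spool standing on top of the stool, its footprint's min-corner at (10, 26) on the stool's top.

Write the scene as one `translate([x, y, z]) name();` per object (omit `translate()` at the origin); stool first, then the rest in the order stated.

stool();
translate([10, 26, 424]) spool();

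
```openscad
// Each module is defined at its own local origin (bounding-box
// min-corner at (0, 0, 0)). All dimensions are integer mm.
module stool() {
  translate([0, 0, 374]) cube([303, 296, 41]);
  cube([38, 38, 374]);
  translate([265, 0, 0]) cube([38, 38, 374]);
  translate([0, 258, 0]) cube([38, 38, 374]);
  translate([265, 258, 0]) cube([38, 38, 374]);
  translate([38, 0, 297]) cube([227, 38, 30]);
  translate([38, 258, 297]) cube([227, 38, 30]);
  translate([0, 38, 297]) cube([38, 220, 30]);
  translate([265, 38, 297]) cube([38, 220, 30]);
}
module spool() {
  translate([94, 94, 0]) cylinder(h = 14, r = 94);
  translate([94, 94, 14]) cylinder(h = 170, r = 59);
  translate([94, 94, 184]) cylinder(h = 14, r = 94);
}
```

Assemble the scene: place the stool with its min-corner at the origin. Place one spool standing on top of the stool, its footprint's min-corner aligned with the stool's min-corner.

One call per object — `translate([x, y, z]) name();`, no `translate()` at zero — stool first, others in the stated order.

stool();
translate([0, 0, 415]) spool();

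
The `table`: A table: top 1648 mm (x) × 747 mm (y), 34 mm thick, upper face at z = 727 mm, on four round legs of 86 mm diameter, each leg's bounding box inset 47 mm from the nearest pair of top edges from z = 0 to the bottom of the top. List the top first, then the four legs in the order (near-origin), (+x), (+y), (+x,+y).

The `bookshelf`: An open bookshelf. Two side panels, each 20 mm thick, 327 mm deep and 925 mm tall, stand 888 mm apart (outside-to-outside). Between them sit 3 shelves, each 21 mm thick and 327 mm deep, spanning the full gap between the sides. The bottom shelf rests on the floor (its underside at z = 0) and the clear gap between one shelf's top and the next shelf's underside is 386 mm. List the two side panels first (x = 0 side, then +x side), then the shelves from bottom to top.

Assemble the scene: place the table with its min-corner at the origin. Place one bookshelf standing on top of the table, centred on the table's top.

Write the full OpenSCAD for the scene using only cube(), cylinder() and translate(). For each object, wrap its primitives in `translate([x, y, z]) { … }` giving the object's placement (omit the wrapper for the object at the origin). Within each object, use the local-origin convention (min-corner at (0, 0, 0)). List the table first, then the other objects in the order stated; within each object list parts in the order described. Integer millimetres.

translate([0, 0, 693]) cube([1648, 747, 34]);
translate([90, 90, 0]) cylinder(h = 693, r = 43);
translate([1558, 90, 0]) cylinder(h = 693, r = 43);
translate([90, 657, 0]) cylinder(h = 693, r = 43);
translate([1558, 657, 0]) cylinder(h = 693, r = 43);
translate([380, 210, 727]) {
  cube([20, 327, 925]);
  translate([868, 0, 0]) cube([20, 327, 925]);
  translate([20, 0, 0]) cube([848, 327, 21]);
  translate([20, 0, 407]) cube([848, 327, 21]);
  translate([20, 0, 814]) cube([848, 327, 21]);
}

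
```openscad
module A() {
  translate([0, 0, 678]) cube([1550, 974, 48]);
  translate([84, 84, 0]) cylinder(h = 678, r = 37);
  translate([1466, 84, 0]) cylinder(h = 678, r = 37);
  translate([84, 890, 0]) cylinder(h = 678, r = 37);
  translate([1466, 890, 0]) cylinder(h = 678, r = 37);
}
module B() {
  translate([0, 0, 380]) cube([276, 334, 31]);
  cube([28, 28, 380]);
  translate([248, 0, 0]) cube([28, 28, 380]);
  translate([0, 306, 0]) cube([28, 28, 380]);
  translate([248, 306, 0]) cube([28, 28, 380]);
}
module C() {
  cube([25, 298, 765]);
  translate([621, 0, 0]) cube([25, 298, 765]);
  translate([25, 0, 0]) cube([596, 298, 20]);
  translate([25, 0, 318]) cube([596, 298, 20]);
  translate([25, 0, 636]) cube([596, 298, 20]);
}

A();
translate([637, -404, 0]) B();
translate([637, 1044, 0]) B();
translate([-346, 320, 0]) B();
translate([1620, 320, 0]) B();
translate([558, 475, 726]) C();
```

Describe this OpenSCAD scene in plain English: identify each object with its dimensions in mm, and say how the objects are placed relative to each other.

A is a rectangular dining table. The top is 1550×974×48 mm with its upper surface at z = 726 mm. It stands on four round legs of 74 mm diameter, each leg's bounding box inset 47 mm from the nearest pair of top edges, running from the floor to the underside of the top.

B is a four-legged stool. The seat is 276×334 mm, 31 mm thick, top at z = 411 mm. It stands on four square legs, each 28×28 mm in cross-section, from z = 0 to the seat underside, each flush with a corner of the seat.

C is a bookshelf 646 mm wide overall, 298 mm deep and 765 mm tall. The two sides are 25 mm thick vertical panels. 3 horizontal shelves of 20 mm thickness span between the inner faces of the sides; the lowest shelf sits on the floor and shelves are stacked with a clear vertical gap of 298 mm between each pair.

Four stools sit around the table at the −y, +y, −x, +x sides. The bookshelf is on top of the table.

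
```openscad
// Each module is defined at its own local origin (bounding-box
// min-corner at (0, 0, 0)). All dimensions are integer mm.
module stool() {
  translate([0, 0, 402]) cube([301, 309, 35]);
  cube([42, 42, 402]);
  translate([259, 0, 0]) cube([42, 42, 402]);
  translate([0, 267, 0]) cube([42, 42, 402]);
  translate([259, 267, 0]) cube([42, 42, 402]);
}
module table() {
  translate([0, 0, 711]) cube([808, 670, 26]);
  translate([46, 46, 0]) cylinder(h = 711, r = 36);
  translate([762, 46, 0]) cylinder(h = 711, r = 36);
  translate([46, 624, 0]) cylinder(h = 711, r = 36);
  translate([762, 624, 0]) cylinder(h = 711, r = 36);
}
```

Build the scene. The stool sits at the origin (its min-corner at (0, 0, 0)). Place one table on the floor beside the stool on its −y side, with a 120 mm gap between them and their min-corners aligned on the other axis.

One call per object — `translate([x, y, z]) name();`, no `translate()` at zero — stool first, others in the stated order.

stool();
translate([0, -790, 0]) table();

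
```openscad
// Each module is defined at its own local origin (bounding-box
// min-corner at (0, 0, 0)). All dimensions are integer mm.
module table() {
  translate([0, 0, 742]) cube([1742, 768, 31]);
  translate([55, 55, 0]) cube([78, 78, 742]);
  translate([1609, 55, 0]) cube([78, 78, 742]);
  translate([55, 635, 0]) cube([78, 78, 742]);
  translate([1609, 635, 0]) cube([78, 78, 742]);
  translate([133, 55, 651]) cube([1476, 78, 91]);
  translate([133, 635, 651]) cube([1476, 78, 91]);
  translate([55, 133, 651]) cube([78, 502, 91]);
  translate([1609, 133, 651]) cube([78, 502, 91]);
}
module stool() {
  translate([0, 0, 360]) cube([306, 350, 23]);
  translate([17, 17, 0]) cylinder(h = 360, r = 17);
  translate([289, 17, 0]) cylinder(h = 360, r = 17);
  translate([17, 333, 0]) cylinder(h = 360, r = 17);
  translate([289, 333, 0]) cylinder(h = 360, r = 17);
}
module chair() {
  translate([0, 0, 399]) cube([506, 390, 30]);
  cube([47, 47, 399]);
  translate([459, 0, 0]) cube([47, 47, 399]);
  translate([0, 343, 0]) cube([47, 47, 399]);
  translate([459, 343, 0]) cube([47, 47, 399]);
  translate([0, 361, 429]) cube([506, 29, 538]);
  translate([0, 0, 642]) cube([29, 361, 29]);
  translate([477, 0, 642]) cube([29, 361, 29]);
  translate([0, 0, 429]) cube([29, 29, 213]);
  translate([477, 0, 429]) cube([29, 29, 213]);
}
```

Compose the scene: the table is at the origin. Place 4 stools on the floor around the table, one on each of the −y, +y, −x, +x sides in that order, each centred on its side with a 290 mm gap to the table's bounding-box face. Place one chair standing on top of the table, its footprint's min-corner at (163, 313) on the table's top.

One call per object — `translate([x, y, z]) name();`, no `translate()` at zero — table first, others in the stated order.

table();
translate([718, -640, 0]) stool();
translate([718, 1058, 0]) stool();
translate([-596, 209, 0]) stool();
translate([2032, 209, 0]) stool();
translate([163, 313, 773]) chair();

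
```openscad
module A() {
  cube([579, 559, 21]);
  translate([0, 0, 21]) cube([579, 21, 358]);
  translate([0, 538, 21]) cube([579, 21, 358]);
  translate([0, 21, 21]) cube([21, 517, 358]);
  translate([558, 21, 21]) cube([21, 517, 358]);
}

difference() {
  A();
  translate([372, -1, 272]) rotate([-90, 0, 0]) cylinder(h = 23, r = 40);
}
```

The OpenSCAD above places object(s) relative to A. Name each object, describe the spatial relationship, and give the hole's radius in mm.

The subtracted cylinder has r = 40 mm.

A is an open box. The open box has a circular hole through its front wall. The hole's radius is 40 mm.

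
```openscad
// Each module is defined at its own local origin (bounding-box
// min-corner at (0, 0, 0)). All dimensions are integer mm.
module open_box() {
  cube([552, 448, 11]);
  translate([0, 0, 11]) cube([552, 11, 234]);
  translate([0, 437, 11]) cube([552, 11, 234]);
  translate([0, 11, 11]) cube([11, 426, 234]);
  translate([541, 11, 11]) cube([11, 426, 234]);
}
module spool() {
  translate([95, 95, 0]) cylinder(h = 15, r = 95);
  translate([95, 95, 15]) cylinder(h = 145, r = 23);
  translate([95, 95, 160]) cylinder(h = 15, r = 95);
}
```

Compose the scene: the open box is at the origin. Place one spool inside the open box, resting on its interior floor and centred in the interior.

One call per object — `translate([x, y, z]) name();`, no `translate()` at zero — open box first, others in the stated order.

open_box();
translate([181, 129, 11]) spool();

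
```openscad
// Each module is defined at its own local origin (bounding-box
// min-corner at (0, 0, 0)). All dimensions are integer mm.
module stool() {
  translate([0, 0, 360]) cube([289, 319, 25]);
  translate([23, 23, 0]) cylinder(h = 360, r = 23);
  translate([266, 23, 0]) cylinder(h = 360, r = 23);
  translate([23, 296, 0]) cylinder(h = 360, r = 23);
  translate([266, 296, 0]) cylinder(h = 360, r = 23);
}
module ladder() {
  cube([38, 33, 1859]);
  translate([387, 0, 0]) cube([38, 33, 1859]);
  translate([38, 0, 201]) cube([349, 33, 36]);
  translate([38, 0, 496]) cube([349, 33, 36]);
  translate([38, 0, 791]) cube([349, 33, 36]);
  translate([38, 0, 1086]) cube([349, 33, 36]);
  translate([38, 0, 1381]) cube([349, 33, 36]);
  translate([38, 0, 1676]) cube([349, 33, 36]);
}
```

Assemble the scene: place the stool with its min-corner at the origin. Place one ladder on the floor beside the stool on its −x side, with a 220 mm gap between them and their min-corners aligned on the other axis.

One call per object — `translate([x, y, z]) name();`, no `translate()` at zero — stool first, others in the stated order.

stool();
translate([-645, 0, 0]) ladder();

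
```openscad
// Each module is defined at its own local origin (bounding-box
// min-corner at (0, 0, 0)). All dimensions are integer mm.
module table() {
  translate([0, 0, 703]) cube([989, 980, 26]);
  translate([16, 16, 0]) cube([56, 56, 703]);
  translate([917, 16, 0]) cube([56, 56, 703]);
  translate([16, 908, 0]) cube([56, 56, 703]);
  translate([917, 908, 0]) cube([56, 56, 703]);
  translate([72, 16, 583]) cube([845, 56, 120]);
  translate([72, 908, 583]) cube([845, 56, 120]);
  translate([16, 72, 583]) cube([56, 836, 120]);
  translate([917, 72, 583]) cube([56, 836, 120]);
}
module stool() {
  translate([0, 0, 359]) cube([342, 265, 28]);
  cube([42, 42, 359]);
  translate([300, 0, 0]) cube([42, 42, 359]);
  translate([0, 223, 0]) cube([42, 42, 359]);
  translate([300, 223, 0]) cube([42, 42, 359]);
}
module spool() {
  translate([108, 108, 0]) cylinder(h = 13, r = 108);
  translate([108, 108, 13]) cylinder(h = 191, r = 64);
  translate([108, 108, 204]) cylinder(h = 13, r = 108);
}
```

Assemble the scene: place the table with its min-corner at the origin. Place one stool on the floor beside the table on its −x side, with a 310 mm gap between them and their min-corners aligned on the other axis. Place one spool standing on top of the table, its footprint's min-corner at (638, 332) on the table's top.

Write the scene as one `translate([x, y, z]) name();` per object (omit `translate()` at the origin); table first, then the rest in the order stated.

table();
translate([-652, 0, 0]) stool();
translate([638, 332, 729]) spool();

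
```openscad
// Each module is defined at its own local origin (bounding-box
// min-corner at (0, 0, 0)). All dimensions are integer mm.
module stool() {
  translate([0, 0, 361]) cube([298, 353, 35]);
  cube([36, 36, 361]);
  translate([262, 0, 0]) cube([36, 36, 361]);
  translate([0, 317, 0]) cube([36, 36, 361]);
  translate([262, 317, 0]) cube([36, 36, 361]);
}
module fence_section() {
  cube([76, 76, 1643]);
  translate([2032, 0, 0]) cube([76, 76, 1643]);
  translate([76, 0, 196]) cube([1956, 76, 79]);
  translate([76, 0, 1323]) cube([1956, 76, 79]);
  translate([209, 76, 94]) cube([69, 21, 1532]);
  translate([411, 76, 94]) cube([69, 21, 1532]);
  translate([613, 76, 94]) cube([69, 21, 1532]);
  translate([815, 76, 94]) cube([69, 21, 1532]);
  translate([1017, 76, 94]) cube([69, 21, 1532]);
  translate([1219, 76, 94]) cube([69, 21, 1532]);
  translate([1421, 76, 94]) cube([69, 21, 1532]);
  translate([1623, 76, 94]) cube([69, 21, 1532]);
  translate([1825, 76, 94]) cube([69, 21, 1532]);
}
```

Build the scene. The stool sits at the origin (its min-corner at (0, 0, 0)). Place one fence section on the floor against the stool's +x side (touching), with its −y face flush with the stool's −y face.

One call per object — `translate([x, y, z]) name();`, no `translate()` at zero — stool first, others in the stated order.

stool();
translate([298, 0, 0]) fence_section();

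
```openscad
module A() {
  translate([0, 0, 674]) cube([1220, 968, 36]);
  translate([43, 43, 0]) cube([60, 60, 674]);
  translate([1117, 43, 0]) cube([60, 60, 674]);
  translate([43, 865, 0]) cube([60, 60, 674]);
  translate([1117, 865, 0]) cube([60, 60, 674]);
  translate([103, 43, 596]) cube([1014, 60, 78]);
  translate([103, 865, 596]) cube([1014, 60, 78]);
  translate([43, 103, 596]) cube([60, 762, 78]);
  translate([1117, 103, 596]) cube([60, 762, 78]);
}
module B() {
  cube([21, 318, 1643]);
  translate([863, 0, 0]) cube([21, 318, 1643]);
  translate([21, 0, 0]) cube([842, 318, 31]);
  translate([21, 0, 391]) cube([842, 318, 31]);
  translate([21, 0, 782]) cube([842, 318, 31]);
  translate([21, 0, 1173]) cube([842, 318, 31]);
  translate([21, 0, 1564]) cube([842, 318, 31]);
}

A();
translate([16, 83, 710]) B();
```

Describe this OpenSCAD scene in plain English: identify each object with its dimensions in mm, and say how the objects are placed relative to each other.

A is a rectangular dining table. The top is 1220×968×36 mm with its upper surface at z = 710 mm. It stands on four 60×60 mm square legs, each inset 43 mm from the nearest pair of top edges, running from the floor to the underside of the top. Four apron rails, 60 mm thick and 78 mm tall, run between adjacent legs with their top edges flush with the underside of the top and their outer faces flush with the legs' outer faces.

B is an open bookshelf. Two side panels, each 21 mm thick, 318 mm deep and 1643 mm tall, stand 884 mm apart (outside-to-outside). Between them sit 5 shelves, each 31 mm thick and 318 mm deep, spanning the full gap between the sides. The bottom shelf rests on the floor (its underside at z = 0) and the clear gap between one shelf's top and the next shelf's underside is 360 mm.

The bookshelf is on top of the table.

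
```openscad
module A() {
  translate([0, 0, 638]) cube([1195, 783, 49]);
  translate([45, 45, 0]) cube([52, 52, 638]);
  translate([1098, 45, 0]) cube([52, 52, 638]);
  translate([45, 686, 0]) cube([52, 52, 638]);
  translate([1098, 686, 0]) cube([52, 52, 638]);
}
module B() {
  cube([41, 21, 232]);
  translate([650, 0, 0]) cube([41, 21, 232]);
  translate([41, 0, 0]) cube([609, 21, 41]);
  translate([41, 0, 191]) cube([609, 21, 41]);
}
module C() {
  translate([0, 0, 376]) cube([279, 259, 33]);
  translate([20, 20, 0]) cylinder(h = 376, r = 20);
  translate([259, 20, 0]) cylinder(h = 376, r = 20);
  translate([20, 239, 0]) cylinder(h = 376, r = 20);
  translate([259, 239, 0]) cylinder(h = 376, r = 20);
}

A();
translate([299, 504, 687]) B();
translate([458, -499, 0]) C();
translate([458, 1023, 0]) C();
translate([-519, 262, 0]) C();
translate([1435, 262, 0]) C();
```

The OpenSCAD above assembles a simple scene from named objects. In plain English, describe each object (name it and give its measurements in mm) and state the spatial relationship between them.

A is a table: top 1195 mm (x) × 783 mm (y), 49 mm thick, upper face at z = 687 mm, on four 52×52 mm square legs, each inset 45 mm from the nearest pair of top edges, running from z = 0 to the bottom of the top.

B is a rectangular picture frame lying in the x–z plane (depth along y). The opening is 609 mm wide (x) by 150 mm tall (z), surrounded by a border 41 mm wide on all four sides. The frame is 21 mm deep and is made of two full-height vertical stiles with two horizontal rails fitted between them.

C is a four-legged stool. The seat is 279×259 mm, 33 mm thick, top at z = 409 mm. It stands on four round legs, each 40 mm in diameter, from z = 0 to the seat underside, each leg's axis is inset half a diameter from the nearest pair of seat edges (so the leg's bounding box is flush with the corner).

The picture frame is on top of the table. Four stools sit around the table at the −y, +y, −x, +x sides.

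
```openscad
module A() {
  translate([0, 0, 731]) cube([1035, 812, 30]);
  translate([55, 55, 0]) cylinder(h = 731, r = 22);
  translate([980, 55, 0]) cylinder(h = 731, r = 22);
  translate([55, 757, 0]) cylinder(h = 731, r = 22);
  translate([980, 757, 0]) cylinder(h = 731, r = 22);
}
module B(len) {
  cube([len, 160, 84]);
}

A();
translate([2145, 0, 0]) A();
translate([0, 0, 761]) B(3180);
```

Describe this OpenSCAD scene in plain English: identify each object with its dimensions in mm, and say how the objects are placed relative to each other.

A is a table: top 1035 mm (x) × 812 mm (y), 30 mm thick, upper face at z = 761 mm, on four round legs of 44 mm diameter, each leg's bounding box inset 33 mm from the nearest pair of top edges, running from z = 0 to the bottom of the top.

B is a rectangular beam 3180 mm long (x), 160 mm deep (y), 84 mm thick (z).

The beam spans the tops of two tables placed 1110 mm apart, resting at z = 761 mm.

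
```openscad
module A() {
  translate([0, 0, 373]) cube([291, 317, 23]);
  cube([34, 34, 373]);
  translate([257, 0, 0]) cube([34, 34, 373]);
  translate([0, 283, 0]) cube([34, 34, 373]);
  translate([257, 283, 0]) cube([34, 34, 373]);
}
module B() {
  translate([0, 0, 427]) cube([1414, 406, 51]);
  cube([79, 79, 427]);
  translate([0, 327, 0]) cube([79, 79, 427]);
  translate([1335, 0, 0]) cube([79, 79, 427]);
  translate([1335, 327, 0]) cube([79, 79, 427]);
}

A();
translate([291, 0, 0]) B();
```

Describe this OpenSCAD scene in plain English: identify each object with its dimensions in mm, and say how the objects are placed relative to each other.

A is a four-legged stool. The seat is a 291×317×23 mm slab whose top surface is at z = 396 mm; four square legs, each 34×34 mm in cross-section, run from the floor (z = 0) to the underside of the seat, each flush with a corner of the seat.

B is a bench: a 1414×406 mm seat slab, 51 mm thick, top at z = 478 mm, on four 79×79 mm square legs flush with the seat corners and standing on z = 0.

The bench is against the stool's +x side, with their −y faces flush.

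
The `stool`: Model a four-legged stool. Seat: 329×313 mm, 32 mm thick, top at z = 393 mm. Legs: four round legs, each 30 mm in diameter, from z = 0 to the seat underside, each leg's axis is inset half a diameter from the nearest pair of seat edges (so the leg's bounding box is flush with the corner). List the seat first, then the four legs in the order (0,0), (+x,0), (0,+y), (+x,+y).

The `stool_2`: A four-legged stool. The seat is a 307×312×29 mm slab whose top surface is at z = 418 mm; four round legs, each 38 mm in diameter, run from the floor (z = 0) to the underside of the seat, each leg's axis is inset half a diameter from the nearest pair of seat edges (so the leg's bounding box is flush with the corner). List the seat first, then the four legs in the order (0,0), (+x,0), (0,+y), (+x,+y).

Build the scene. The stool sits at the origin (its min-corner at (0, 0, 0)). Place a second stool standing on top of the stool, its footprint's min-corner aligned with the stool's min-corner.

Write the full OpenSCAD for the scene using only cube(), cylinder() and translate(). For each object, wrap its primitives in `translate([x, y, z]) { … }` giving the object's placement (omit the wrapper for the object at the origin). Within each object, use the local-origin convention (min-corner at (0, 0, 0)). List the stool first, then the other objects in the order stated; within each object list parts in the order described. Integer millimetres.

translate([0, 0, 361]) cube([329, 313, 32]);
translate([15, 15, 0]) cylinder(h = 361, r = 15);
translate([314, 15, 0]) cylinder(h = 361, r = 15);
translate([15, 298, 0]) cylinder(h = 361, r = 15);
translate([314, 298, 0]) cylinder(h = 361, r = 15);
translate([0, 0, 393]) {
  translate([0, 0, 389]) cube([307, 312, 29]);
  translate([19, 19, 0]) cylinder(h = 389, r = 19);
  translate([288, 19, 0]) cylinder(h = 389, r = 19);
  translate([19, 293, 0]) cylinder(h = 389, r = 19);
  translate([288, 293, 0]) cylinder(h = 389, r = 19);
}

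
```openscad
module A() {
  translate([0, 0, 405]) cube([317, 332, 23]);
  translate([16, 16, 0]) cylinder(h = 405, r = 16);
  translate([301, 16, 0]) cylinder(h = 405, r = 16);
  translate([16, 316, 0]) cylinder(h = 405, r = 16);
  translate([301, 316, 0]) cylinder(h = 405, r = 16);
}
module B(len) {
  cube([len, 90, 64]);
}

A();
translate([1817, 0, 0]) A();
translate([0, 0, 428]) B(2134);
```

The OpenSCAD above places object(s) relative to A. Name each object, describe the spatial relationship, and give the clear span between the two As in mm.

Second stool starts at x = 1817; first ends at x = 317; clear span = 1817 − 317 = 1500 mm.

A is a stool. B is a beam. A beam spans the tops of two stools. The clear span between the two stools is 1500 mm.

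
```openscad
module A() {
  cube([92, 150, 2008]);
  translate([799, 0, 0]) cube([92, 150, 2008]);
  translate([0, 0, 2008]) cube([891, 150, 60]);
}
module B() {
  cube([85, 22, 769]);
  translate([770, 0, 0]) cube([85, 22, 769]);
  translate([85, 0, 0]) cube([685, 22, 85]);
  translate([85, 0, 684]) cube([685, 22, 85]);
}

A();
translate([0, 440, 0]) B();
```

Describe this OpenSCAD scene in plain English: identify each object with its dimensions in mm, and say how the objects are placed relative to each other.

A is a rectangular door frame: two vertical jambs of 92×150 mm section, 2008 mm tall, with a clear opening 707 mm wide between their inner faces. A header 60 mm tall and 150 mm deep lies on top of the jambs and spans the full outside width.

B is a rectangular picture frame lying in the x–z plane (depth along y). The opening is 685 mm wide (x) by 599 mm tall (z), surrounded by a border 85 mm wide on all four sides. The frame is 22 mm deep and is made of two full-height vertical stiles with two horizontal rails fitted between them.

The picture frame is on the floor beside the door frame on its +y side.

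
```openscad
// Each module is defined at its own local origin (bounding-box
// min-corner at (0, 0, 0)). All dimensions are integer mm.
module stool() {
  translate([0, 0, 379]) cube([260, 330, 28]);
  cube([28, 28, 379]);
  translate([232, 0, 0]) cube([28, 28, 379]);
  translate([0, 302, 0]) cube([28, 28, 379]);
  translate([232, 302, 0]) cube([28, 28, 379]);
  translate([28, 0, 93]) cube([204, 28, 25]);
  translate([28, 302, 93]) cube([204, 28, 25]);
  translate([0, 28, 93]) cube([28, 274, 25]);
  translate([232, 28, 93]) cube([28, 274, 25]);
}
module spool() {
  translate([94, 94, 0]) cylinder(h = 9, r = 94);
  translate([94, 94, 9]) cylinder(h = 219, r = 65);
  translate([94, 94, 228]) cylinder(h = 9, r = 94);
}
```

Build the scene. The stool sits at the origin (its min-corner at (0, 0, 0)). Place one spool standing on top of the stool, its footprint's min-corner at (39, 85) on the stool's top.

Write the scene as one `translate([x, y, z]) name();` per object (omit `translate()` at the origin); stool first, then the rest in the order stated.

stool();
translate([39, 85, 407]) spool();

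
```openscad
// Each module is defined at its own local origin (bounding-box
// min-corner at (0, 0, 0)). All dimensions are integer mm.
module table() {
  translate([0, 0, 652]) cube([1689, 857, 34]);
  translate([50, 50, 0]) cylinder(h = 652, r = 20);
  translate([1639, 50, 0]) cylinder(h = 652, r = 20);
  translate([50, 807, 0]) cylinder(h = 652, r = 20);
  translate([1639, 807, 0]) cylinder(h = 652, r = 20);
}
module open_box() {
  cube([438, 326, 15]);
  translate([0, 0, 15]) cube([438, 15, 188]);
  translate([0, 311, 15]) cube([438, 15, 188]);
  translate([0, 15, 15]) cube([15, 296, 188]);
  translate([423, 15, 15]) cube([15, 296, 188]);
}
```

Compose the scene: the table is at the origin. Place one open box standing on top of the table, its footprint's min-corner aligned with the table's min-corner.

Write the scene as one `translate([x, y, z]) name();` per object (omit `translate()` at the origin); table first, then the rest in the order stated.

table();
translate([0, 0, 686]) open_box();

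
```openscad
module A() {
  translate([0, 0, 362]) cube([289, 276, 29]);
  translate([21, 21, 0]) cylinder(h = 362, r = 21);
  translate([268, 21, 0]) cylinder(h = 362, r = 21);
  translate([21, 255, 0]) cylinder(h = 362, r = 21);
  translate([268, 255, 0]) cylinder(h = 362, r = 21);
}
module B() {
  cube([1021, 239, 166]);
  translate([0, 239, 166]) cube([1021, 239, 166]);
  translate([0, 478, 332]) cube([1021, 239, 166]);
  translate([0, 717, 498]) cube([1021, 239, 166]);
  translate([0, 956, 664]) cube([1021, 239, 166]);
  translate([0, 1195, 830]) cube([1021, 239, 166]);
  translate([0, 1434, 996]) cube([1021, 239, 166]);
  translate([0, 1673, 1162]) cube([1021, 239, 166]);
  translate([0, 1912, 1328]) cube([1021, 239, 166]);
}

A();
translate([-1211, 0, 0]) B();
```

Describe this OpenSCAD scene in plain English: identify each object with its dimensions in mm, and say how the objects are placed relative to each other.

A is a four-legged stool. The seat is a 289×276×29 mm slab whose top surface is at z = 391 mm; four round legs, each 42 mm in diameter, run from the floor (z = 0) to the underside of the seat, each leg's axis is inset half a diameter from the nearest pair of seat edges (so the leg's bounding box is flush with the corner).

B is a straight staircase of 9 solid steps. Each step is 1021 mm wide (x), 239 mm deep (y, the going) and 166 mm tall (the rise). The first step rests on the floor; each subsequent step sits one going further in +y and one rise higher in +z, directly behind and above the previous step with no overlap.

The staircase is on the floor beside the stool on its −x side.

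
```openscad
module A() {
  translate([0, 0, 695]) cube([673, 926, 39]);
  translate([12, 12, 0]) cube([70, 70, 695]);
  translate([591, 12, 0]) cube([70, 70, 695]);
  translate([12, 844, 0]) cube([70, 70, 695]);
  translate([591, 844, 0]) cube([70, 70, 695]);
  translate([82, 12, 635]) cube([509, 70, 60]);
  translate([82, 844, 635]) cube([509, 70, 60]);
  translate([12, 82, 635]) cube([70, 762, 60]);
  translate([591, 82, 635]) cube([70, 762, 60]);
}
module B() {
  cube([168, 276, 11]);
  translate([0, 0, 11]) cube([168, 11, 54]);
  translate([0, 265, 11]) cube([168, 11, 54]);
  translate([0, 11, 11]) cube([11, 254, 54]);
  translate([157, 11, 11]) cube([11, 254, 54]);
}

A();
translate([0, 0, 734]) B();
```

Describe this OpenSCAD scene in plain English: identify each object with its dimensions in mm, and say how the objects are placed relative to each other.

A is a table with a 673×926 mm rectangular top, 39 mm thick, top surface at z = 734 mm, supported by four 70×70 mm square legs, each inset 12 mm from the nearest pair of top edges, running from the floor. Four apron rails, 70 mm thick and 60 mm tall, run between adjacent legs with their top edges flush with the underside of the top and their outer faces flush with the legs' outer faces.

B is an open-topped rectangular box: outside dimensions 168×276×65 mm, with a uniform wall and base thickness of 11 mm. The base is a full 168×276 slab on the floor; four walls sit on top of the base. The front and back walls (the −y and +y sides) span the full width; the two side walls fit between them.

The open box is on top of the table.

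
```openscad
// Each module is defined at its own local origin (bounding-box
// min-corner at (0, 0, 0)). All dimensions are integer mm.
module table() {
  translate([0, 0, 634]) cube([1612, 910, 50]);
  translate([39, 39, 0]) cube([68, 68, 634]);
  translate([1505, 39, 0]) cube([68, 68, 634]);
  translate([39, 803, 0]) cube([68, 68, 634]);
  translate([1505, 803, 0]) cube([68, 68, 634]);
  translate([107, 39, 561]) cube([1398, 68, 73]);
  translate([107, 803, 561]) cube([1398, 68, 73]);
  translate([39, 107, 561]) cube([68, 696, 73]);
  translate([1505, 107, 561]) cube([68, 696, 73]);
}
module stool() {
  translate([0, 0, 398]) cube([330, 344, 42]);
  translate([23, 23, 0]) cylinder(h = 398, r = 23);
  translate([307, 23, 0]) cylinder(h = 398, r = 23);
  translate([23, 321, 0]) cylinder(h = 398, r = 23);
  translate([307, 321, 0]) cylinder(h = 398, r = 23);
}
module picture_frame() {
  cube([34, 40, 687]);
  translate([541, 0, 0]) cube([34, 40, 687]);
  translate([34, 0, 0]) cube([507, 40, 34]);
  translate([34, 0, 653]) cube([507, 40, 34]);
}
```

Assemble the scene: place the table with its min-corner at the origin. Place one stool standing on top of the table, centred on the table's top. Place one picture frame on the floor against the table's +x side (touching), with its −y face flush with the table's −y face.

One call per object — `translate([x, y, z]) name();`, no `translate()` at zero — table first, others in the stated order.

table();
translate([641, 283, 684]) stool();
translate([1612, 0, 0]) picture_frame();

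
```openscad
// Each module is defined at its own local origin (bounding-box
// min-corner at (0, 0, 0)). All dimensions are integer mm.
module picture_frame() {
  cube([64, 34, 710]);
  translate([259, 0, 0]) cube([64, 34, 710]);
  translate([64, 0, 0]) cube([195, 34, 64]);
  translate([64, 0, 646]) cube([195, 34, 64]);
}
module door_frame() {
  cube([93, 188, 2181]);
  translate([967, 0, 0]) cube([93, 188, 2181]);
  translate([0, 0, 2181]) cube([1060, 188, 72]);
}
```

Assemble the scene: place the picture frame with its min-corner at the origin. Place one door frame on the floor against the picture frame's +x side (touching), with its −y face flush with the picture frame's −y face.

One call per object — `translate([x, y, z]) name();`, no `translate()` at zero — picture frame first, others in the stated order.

picture_frame();
translate([323, 0, 0]) door_frame();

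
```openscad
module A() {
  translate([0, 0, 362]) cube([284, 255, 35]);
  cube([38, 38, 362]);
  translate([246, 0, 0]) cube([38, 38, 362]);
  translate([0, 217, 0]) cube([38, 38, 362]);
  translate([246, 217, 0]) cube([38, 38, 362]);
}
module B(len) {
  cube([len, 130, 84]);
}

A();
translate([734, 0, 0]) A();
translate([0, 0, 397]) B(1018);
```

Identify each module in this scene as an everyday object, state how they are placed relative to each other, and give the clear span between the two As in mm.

A is a stool. B is a beam. A beam spans the tops of two stools. The clear span between the two stools is 450 mm.

Second stool starts at x = 734; first ends at x = 284; clear span = 734 − 284 = 450 mm.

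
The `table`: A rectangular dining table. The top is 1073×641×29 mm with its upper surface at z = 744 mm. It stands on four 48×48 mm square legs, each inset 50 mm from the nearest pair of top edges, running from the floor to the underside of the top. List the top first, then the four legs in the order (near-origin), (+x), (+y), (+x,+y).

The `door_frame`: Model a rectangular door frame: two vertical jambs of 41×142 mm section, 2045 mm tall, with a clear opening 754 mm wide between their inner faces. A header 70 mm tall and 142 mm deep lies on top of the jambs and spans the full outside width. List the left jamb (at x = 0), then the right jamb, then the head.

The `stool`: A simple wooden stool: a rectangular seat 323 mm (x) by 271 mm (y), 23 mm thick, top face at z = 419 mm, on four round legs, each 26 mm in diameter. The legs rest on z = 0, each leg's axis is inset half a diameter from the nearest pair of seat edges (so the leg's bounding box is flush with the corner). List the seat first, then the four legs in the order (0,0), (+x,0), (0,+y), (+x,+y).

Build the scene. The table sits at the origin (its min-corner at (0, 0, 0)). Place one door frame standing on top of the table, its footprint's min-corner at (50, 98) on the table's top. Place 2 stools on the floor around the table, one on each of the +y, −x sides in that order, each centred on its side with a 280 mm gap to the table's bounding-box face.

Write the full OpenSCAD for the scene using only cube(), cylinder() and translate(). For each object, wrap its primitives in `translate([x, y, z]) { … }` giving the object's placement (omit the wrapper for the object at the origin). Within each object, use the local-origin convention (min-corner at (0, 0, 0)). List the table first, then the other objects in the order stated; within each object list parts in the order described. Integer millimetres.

translate([0, 0, 715]) cube([1073, 641, 29]);
translate([50, 50, 0]) cube([48, 48, 715]);
translate([975, 50, 0]) cube([48, 48, 715]);
translate([50, 543, 0]) cube([48, 48, 715]);
translate([975, 543, 0]) cube([48, 48, 715]);
translate([50, 98, 744]) {
  cube([41, 142, 2045]);
  translate([795, 0, 0]) cube([41, 142, 2045]);
  translate([0, 0, 2045]) cube([836, 142, 70]);
}
translate([375, 921, 0]) {
  translate([0, 0, 396]) cube([323, 271, 23]);
  translate([13, 13, 0]) cylinder(h = 396, r = 13);
  translate([310, 13, 0]) cylinder(h = 396, r = 13);
  translate([13, 258, 0]) cylinder(h = 396, r = 13);
  translate([310, 258, 0]) cylinder(h = 396, r = 13);
}
translate([-603, 185, 0]) {
  translate([0, 0, 396]) cube([323, 271, 23]);
  translate([13, 13, 0]) cylinder(h = 396, r = 13);
  translate([310, 13, 0]) cylinder(h = 396, r = 13);
  translate([13, 258, 0]) cylinder(h = 396, r = 13);
  translate([310, 258, 0]) cylinder(h = 396, r = 13);
}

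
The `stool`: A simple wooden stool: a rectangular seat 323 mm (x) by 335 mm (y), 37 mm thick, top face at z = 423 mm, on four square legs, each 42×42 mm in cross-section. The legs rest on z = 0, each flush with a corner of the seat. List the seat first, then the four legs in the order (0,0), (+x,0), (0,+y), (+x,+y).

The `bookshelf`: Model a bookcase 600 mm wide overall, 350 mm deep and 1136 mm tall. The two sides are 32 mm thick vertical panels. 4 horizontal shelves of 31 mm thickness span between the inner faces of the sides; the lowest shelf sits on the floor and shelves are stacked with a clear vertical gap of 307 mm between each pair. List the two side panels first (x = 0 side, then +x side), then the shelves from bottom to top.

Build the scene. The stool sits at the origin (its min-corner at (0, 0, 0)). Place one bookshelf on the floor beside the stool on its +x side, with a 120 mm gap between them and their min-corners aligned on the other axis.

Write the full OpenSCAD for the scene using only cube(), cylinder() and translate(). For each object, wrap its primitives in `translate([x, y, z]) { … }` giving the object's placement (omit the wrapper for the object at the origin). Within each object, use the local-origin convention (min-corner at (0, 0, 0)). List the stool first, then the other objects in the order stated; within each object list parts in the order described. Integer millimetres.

translate([0, 0, 386]) cube([323, 335, 37]);
cube([42, 42, 386]);
translate([281, 0, 0]) cube([42, 42, 386]);
translate([0, 293, 0]) cube([42, 42, 386]);
translate([281, 293, 0]) cube([42, 42, 386]);
translate([443, 0, 0]) {
  cube([32, 350, 1136]);
  translate([568, 0, 0]) cube([32, 350, 1136]);
  translate([32, 0, 0]) cube([536, 350, 31]);
  translate([32, 0, 338]) cube([536, 350, 31]);
  translate([32, 0, 676]) cube([536, 350, 31]);
  translate([32, 0, 1014]) cube([536, 350, 31]);
}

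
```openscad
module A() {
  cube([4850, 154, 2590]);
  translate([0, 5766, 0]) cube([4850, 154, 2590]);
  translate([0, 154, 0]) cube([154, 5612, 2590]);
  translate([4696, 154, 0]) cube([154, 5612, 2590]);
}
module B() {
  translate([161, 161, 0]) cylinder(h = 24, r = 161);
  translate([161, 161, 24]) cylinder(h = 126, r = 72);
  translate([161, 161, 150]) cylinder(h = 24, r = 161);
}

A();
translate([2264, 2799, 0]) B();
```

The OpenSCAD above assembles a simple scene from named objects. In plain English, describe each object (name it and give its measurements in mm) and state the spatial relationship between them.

A is a box-shaped house frame (walls only): outside footprint 4850×5920 mm, wall height 2590 mm, wall thickness 154 mm. The two y-facing walls run the full x-width; the two x-facing walls fit between the inner faces of the y-facing walls.

B is a spool: two coaxial disc flanges of radius 161 mm and thickness 24 mm, joined by a core cylinder of radius 72 mm and height 126 mm. The lower flange rests on z = 0 and the three cylinders share a vertical axis.

The spool sits inside the house frame, centred.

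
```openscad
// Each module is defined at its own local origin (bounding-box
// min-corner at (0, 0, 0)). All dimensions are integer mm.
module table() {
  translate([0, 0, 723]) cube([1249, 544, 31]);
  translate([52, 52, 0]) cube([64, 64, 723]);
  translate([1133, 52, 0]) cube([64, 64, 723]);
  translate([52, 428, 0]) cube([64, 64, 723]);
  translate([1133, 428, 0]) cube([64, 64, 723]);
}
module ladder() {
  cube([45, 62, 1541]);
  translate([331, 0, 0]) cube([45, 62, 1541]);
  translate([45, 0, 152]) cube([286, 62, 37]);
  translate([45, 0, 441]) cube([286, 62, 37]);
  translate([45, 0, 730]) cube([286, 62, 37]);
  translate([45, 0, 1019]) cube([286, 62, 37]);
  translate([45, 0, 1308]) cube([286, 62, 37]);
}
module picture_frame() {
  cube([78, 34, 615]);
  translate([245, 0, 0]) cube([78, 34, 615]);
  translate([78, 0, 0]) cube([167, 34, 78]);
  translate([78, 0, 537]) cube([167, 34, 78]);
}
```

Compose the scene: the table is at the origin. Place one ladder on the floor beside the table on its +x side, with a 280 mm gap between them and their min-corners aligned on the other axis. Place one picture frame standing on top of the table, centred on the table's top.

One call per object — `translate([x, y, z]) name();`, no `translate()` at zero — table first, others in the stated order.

table();
translate([1529, 0, 0]) ladder();
translate([463, 255, 754]) picture_frame();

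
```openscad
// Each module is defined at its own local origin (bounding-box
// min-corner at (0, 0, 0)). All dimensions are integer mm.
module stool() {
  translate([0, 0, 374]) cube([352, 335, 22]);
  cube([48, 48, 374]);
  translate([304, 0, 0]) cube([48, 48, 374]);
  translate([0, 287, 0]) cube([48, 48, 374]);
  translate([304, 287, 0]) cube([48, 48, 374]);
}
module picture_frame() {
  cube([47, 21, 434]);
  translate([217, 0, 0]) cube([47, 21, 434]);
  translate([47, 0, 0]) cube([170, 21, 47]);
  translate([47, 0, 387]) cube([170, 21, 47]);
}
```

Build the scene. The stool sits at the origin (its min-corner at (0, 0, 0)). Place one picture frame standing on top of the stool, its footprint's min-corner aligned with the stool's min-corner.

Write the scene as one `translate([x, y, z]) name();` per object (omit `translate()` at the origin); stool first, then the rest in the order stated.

stool();
translate([0, 0, 396]) picture_frame();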